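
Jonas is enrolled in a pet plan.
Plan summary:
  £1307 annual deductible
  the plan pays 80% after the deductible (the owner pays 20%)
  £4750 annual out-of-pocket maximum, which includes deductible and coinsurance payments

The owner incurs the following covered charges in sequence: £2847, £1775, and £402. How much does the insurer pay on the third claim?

£321.60

Claim 1 — £2847: £1307 to deductible, leaving £1540; coinsurance £1540 × 20% = £308. Owner pays £1615; OOP now £1615. Plan pays £2847 − £1615 = £1232.
Claim 2 — £1775: deductible already satisfied, so owner's share is 20% × £1775 = £355. Owner pays £355; OOP now £1970. Insurer: £1775 − £355 = £1420.
Claim 3 — £402: deductible met; 20% of £402 = £80.40. Owner pays £80.40; OOP now £2050.40. Plan pays £402 − £80.40 = £321.60.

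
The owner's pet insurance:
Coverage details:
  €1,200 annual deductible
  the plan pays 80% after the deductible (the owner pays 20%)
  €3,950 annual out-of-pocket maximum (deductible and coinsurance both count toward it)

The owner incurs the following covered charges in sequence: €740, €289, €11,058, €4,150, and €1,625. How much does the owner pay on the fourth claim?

€572.60

#1 (€740): all of it applies to the deductible. Owner owes €740 (running OOP €740).
#2 (€289): fully absorbed by the deductible. Owner pays €289; OOP now €1,029.
#3 (€11,058): €171 finishes the deductible; €10,887 goes to coinsurance; coinsurance €10,887 × 20% = €2,177.40. Owner pays €2,348.40; OOP now €3,377.40.
#4 (€4,150): deductible met; 20% of €4,150 = €830. That would push OOP to €4,207.40, over the €3,950 cap, so owner pays €3,950 − €3,377.40 = €572.60.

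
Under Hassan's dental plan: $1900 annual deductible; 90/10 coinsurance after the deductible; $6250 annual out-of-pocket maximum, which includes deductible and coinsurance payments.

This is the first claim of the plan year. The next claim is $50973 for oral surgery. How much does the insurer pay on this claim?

$44723

Nothing has been paid toward the $1900 deductible, so the first $1900 of this charge is applied there.
After the $1900 deductible portion, $50973 − $1900 = $49073 is subject to coinsurance.
Patient's 10% share of $49073 is $4907.30.
Patient responsibility before any cap: $1900 + $4907.30 = $6807.30.
That would bring total out-of-pocket to $6807.30, past the $6250 cap. The patient is capped at $6250 − $0 = $6250 on this claim.
Insurer pays the balance: $50973 − $6250 = $44723.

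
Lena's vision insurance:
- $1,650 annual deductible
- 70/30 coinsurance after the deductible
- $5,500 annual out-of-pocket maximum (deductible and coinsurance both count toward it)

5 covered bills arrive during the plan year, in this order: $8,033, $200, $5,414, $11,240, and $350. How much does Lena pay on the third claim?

#1 ($8,033): $1,650 finishes the deductible; $6,383 goes to coinsurance; coinsurance $6,383 × 30% = $1,914.90. Cost to member: $3,564.90. OOP to date $3,564.90.
#2 ($200): 30% coinsurance on $200 = $60. Member owes $60 (running OOP $3,624.90).
#3 ($5,414): deductible already satisfied, so member's share is 30% × $5,414 = $1,624.20. Member owes $1,624.20 (running OOP $5,249.10).

$1,624.20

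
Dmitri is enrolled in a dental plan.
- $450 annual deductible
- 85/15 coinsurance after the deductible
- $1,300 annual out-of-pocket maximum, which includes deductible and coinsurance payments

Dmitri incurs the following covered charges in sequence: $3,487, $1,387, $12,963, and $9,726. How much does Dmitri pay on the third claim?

#1 ($3,487): $450 finishes the deductible; $3,037 goes to coinsurance; patient's 15% is $455.55. Patient pays $905.55; OOP now $905.55.
#2 ($1,387): 15% coinsurance on $1,387 = $208.05. Patient owes $208.05 (running OOP $1,113.60).
#3 ($12,963): deductible met; 15% of $12,963 = $1,944.45. Adding that to $1,113.60 gives $3,058.05, past the $1,300 cap; patient pays only $1,300 − $1,113.60 = $186.40.

$186.40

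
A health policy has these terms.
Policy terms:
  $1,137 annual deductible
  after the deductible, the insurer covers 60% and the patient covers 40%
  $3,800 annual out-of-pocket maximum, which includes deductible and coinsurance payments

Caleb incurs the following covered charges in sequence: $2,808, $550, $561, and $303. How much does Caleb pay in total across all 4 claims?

Claim 1 — $2,808: deductible takes $1,137, $1,671 remains; 40% of $1,671 = $668.40. Cost to patient: $1,805.40. OOP to date $1,805.40.
Claim 2 — $550: 40% coinsurance on $550 = $220. Cost to patient: $220. OOP to date $2,025.40.
Claim 3 — $561: deductible already satisfied, so patient's share is 40% × $561 = $224.40. Patient pays $224.40; OOP now $2,249.80.
Claim 4 — $303: deductible met; 40% of $303 = $121.20. Patient owes $121.20 (running OOP $2,371).
Summing the patient's payments: $1,805.40 + $220 + $224.40 + $121.20 = $2,371.

$2,371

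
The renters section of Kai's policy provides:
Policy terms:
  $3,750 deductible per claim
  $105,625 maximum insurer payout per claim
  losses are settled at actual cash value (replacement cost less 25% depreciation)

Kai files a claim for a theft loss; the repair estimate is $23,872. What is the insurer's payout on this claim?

Actual cash value after 25% depreciation: $23,872 × 75% = $17,904.
Less the $3,750 deductible: $17,904 − $3,750 = $14,154.
$14,154 is within the $105,625 limit, so the insurer pays $14,154.

$14,154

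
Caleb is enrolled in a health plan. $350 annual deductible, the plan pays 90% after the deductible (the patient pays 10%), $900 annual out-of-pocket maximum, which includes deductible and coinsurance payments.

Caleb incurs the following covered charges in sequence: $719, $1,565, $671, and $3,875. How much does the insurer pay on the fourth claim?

Bill 1, $719: $350 to deductible, leaving $369; 10% of $369 = $36.90. Cost to patient: $386.90. OOP to date $386.90. Plan pays $719 − $386.90 = $332.10.
Bill 2, $1,565: 10% coinsurance on $1,565 = $156.50. Patient pays $156.50; OOP now $543.40. Insurer: $1,565 − $156.50 = $1,408.50.
Bill 3, $671: 10% coinsurance on $671 = $67.10. Patient owes $67.10 (running OOP $610.50). Plan pays $671 − $67.10 = $603.90.
Bill 4, $3,875: deductible met; 10% of $3,875 = $387.50. That would push OOP to $998, over the $900 cap, so patient pays $900 − $610.50 = $289.50. Plan pays $3,875 − $289.50 = $3,585.50.

$3,585.50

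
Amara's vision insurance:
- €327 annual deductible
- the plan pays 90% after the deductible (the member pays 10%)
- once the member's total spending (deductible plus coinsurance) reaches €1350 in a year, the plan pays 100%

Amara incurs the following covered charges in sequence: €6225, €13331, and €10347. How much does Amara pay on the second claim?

€433.20

#1 (€6225): €327 finishes the deductible; €5898 goes to coinsurance; member's 10% is €589.80. Cost to member: €916.80. OOP to date €916.80.
#2 (€13331): 10% coinsurance on €13331 = €1333.10. That would push OOP to €2249.90, over the €1350 cap, so member pays €1350 − €916.80 = €433.20.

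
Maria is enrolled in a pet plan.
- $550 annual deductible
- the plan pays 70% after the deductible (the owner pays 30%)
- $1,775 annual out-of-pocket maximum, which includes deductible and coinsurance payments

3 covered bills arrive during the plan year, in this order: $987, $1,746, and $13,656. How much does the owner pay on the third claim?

Claim 1 ($987): deductible takes $550, $437 remains; 30% of $437 = $131.10. Owner owes $681.10 (running OOP $681.10).
Claim 2 ($1,746): 30% coinsurance on $1,746 = $523.80. Owner owes $523.80 (running OOP $1,204.90).
Claim 3 ($13,656): deductible met; 30% of $13,656 = $4,096.80. Adding that to $1,204.90 gives $5,301.70, past the $1,775 cap; owner pays only $1,775 − $1,204.90 = $570.10.

$570.10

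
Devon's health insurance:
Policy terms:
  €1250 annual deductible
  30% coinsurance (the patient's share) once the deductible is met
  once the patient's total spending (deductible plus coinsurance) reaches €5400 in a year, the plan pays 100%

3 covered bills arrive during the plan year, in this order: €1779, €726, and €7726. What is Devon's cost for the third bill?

€2317.80

#1 (€1779): €1250 to deductible, leaving €529; coinsurance €529 × 30% = €158.70. Cost to patient: €1408.70. OOP to date €1408.70.
#2 (€726): deductible already satisfied, so patient's share is 30% × €726 = €217.80. Cost to patient: €217.80. OOP to date €1626.50.
#3 (€7726): 30% coinsurance on €7726 = €2317.80. Patient pays €2317.80; OOP now €3944.30.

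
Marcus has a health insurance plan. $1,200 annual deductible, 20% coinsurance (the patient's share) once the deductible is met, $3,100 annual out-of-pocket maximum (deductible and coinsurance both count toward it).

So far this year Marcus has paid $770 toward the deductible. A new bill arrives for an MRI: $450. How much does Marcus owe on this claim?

$770 of the $1,200 deductible is already met, leaving $430.
That leaves $450 − $430 = $20 for coinsurance.
Patient's 20% share of $20 is $4.
That puts the patient's cost at $430 + $4 = $434 before any cap.
Total out-of-pocket so far would be $770 + $434 = $1,204, below the $3,100 cap — no reduction.

$434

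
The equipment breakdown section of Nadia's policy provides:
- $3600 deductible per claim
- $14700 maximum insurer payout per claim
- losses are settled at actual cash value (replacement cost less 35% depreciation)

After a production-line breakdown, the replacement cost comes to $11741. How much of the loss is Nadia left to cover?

Depreciate 35%: the covered value is $11741 × 0.65 = $7631.65.
Subtract the deductible: $7631.65 − $3600 = $4031.65.
$4031.65 is within the $14700 limit, so the insurer pays $4031.65.
The business owner bears the rest of the original loss: $11741 − $4031.65 = $7709.35.

$7709.35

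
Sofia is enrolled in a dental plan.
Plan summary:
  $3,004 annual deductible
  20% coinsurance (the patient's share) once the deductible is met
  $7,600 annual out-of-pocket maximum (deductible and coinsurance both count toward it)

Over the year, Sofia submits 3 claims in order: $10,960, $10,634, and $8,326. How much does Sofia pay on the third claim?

Claim 1 — $10,960: deductible takes $3,004, $7,956 remains; coinsurance $7,956 × 20% = $1,591.20. Patient owes $4,595.20 (running OOP $4,595.20).
Claim 2 — $10,634: deductible already satisfied, so patient's share is 20% × $10,634 = $2,126.80. Patient owes $2,126.80 (running OOP $6,722).
Claim 3 — $8,326: 20% coinsurance on $8,326 = $1,665.20. That would push OOP to $8,387.20, over the $7,600 cap, so patient pays $7,600 − $6,722 = $878.

$878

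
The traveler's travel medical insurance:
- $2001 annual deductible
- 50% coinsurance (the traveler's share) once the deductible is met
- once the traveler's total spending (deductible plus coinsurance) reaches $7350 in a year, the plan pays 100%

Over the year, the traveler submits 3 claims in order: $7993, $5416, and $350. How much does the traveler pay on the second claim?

#1 ($7993): $2001 finishes the deductible; $5992 goes to coinsurance; 50% of $5992 = $2996. Traveler pays $4997; OOP now $4997.
#2 ($5416): 50% coinsurance on $5416 = $2708. That would push OOP to $7705, over the $7350 cap, so traveler pays $7350 − $4997 = $2353.

$2353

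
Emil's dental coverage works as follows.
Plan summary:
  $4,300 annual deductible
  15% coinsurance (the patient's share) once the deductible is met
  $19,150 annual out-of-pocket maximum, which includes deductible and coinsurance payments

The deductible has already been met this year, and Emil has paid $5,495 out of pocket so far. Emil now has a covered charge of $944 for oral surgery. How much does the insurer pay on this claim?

With the deductible met, the entire $944 is subject to coinsurance.
15% of $944 = $141.60 falls to the patient.
Year-to-date out-of-pocket becomes $5,495 + $141.60 = $5,636.60, still under the $19,150 maximum, so no cap applies.
Insurer pays the balance: $944 − $141.60 = $802.40.

$802.40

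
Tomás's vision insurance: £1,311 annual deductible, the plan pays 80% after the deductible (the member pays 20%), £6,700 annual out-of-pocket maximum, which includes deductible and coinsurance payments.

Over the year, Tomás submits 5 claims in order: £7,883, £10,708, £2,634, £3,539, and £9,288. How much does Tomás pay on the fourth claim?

£707.80

Claim 1 (£7,883): £1,311 finishes the deductible; £6,572 goes to coinsurance; coinsurance £6,572 × 20% = £1,314.40. Member owes £2,625.40 (running OOP £2,625.40).
Claim 2 (£10,708): deductible met; 20% of £10,708 = £2,141.60. Member owes £2,141.60 (running OOP £4,767).
Claim 3 (£2,634): 20% coinsurance on £2,634 = £526.80. Member owes £526.80 (running OOP £5,293.80).
Claim 4 (£3,539): deductible met; 20% of £3,539 = £707.80. Member owes £707.80 (running OOP £6,001.60).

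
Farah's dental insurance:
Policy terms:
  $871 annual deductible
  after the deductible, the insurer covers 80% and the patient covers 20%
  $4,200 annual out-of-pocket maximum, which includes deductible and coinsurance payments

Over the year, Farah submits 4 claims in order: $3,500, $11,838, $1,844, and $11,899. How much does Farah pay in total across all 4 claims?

$4,200

Claim 1 — $3,500: $871 finishes the deductible; $2,629 goes to coinsurance; coinsurance $2,629 × 20% = $525.80. Cost to patient: $1,396.80. OOP to date $1,396.80.
Claim 2 — $11,838: deductible already satisfied, so patient's share is 20% × $11,838 = $2,367.60. Patient owes $2,367.60 (running OOP $3,764.40).
Claim 3 — $1,844: 20% coinsurance on $1,844 = $368.80. Patient owes $368.80 (running OOP $4,133.20).
Claim 4 — $11,899: 20% coinsurance on $11,899 = $2,379.80. OOP would hit $6,513 > $4,200, so the cap limits the patient to $4,200 − $4,133.20 = $66.80.
Summing the patient's payments: $1,396.80 + $2,367.60 + $368.80 + $66.80 = $4,200.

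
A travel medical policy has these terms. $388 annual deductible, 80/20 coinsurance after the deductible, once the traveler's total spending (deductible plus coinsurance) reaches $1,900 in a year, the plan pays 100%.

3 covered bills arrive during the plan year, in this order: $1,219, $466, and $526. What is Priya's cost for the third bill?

$105.20

Claim 1 — $1,219: $388 to deductible, leaving $831; coinsurance $831 × 20% = $166.20. Cost to traveler: $554.20. OOP to date $554.20.
Claim 2 — $466: deductible met; 20% of $466 = $93.20. Traveler owes $93.20 (running OOP $647.40).
Claim 3 — $526: 20% coinsurance on $526 = $105.20. Traveler pays $105.20; OOP now $752.60.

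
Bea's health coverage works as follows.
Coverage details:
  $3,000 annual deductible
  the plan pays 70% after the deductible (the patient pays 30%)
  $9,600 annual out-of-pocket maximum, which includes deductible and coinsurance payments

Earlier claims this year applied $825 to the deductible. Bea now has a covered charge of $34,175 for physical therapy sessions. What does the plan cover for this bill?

$25,400

Remaining deductible: $3,000 − $825 = $2,175.
That leaves $34,175 − $2,175 = $32,000 for coinsurance.
Patient's 30% share of $32,000 is $9,600.
Patient responsibility before any cap: $2,175 + $9,600 = $11,775.
Adding $11,775 to the $825 already spent would give $12,600, which exceeds the $9,600 cap; the patient pays just $9,600 − $825 = $8,775.
Insurer pays the balance: $34,175 − $8,775 = $25,400.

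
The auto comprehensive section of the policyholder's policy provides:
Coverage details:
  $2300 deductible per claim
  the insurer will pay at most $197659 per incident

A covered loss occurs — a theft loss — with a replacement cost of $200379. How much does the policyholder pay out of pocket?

$2720

Less the $2300 deductible: $200379 − $2300 = $198079.
The $197659 per-incident cap binds; insurer pays $197659.
Policyholder's share is the uncovered remainder: $200379 − $197659 = $2720.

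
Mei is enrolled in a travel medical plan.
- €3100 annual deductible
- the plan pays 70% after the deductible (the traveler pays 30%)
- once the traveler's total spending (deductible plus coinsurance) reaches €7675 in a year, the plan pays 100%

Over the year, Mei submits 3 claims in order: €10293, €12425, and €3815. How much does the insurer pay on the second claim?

Claim 1 — €10293: €3100 finishes the deductible; €7193 goes to coinsurance; traveler's 30% is €2157.90. Traveler owes €5257.90 (running OOP €5257.90). Plan pays €10293 − €5257.90 = €5035.10.
Claim 2 — €12425: deductible met; 30% of €12425 = €3727.50. That would push OOP to €8985.40, over the €7675 cap, so traveler pays €7675 − €5257.90 = €2417.10. Insurer: €12425 − €2417.10 = €10007.90.

€10007.90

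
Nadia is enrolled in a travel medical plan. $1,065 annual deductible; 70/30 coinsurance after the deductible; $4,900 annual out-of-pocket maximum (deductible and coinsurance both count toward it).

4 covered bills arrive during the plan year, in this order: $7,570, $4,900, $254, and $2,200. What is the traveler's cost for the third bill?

#1 ($7,570): $1,065 to deductible, leaving $6,505; traveler's 30% is $1,951.50. Traveler owes $3,016.50 (running OOP $3,016.50).
#2 ($4,900): 30% coinsurance on $4,900 = $1,470. Cost to traveler: $1,470. OOP to date $4,486.50.
#3 ($254): deductible met; 30% of $254 = $76.20. Traveler pays $76.20; OOP now $4,562.70.

$76.20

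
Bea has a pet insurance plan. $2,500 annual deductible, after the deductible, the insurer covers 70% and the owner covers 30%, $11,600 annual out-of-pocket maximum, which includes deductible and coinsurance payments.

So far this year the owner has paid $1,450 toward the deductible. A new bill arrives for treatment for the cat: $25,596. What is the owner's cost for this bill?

Remaining deductible: $2,500 − $1,450 = $1,050.
After the $1,050 deductible portion, $25,596 − $1,050 = $24,546 is subject to coinsurance.
Owner's 30% share of $24,546 is $7,363.80.
That puts the owner's cost at $1,050 + $7,363.80 = $8,413.80 before any cap.
Total out-of-pocket so far would be $1,450 + $8,413.80 = $9,863.80, below the $11,600 cap — no reduction.

$8,413.80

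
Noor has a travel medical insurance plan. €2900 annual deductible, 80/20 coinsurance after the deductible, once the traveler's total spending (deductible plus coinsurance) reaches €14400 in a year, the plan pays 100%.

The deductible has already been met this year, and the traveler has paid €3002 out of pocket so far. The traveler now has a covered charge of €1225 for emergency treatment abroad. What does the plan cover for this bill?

The deductible is already satisfied, so the full bill goes to coinsurance.
Traveler's 20% share of €1225 is €245.
Cumulative spending €3002 + €245 = €3247 stays under the €14400 maximum.
The insurer covers the remainder: €1225 − €245 = €980.

€980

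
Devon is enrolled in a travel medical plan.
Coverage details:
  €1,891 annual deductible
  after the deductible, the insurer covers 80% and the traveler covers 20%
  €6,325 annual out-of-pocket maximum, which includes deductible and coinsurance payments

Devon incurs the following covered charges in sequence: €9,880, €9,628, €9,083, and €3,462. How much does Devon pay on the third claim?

€910.60

#1 (€9,880): €1,891 to deductible, leaving €7,989; traveler's 20% is €1,597.80. Traveler pays €3,488.80; OOP now €3,488.80.
#2 (€9,628): deductible met; 20% of €9,628 = €1,925.60. Traveler pays €1,925.60; OOP now €5,414.40.
#3 (€9,083): deductible already satisfied, so traveler's share is 20% × €9,083 = €1,816.60. That would push OOP to €7,231, over the €6,325 cap, so traveler pays €6,325 − €5,414.40 = €910.60.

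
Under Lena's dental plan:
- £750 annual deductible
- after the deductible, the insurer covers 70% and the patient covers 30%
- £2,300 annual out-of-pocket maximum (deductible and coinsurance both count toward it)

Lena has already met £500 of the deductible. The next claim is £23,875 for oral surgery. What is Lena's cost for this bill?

£1,800

Remaining deductible: £750 − £500 = £250.
The remaining £23,625 (= £23,875 − £250) moves to coinsurance.
Coinsurance: £23,625 × 30% = £7,087.50.
Patient responsibility before any cap: £250 + £7,087.50 = £7,337.50.
Adding £7,337.50 to the £500 already spent would give £7,837.50, which exceeds the £2,300 cap; the patient pays just £2,300 − £500 = £1,800.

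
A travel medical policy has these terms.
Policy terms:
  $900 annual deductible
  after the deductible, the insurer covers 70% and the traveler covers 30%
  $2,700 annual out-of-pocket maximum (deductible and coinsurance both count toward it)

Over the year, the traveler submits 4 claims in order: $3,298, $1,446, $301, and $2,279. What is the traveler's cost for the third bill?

$90.30

Bill 1, $3,298: $900 to deductible, leaving $2,398; coinsurance $2,398 × 30% = $719.40. Traveler pays $1,619.40; OOP now $1,619.40.
Bill 2, $1,446: 30% coinsurance on $1,446 = $433.80. Traveler pays $433.80; OOP now $2,053.20.
Bill 3, $301: 30% coinsurance on $301 = $90.30. Cost to traveler: $90.30. OOP to date $2,143.50.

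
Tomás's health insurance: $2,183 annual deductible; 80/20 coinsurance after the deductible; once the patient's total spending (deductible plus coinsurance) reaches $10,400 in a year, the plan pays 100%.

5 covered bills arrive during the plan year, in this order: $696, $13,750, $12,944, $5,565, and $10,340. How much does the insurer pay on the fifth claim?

$8,277.40

Bill 1, $696: all of it applies to the deductible. Patient owes $696 (running OOP $696). Insurer: $696 − $696 = $0.
Bill 2, $13,750: $1,487 finishes the deductible; $12,263 goes to coinsurance; patient's 20% is $2,452.60. Cost to patient: $3,939.60. OOP to date $4,635.60. Plan pays $13,750 − $3,939.60 = $9,810.40.
Bill 3, $12,944: 20% coinsurance on $12,944 = $2,588.80. Patient pays $2,588.80; OOP now $7,224.40. Plan pays $12,944 − $2,588.80 = $10,355.20.
Bill 4, $5,565: deductible already satisfied, so patient's share is 20% × $5,565 = $1,113. Patient pays $1,113; OOP now $8,337.40. Insurer: $5,565 − $1,113 = $4,452.
Bill 5, $10,340: deductible already satisfied, so patient's share is 20% × $10,340 = $2,068. OOP would hit $10,405.40 > $10,400, so the cap limits the patient to $10,400 − $8,337.40 = $2,062.60. Insurer: $10,340 − $2,062.60 = $8,277.40.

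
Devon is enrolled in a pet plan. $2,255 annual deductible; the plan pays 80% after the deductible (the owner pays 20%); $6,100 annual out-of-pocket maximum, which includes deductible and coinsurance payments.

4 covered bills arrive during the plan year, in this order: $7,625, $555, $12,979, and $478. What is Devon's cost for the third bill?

$2,595.80

Claim 1 ($7,625): deductible takes $2,255, $5,370 remains; coinsurance $5,370 × 20% = $1,074. Cost to owner: $3,329. OOP to date $3,329.
Claim 2 ($555): deductible already satisfied, so owner's share is 20% × $555 = $111. Owner pays $111; OOP now $3,440.
Claim 3 ($12,979): deductible already satisfied, so owner's share is 20% × $12,979 = $2,595.80. Owner owes $2,595.80 (running OOP $6,035.80).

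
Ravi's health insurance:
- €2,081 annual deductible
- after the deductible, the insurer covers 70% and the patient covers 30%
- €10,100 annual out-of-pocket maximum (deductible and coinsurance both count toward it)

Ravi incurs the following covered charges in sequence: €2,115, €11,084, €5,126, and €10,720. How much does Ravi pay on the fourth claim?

€3,145.80

Claim 1 — €2,115: €2,081 finishes the deductible; €34 goes to coinsurance; coinsurance €34 × 30% = €10.20. Cost to patient: €2,091.20. OOP to date €2,091.20.
Claim 2 — €11,084: 30% coinsurance on €11,084 = €3,325.20. Patient pays €3,325.20; OOP now €5,416.40.
Claim 3 — €5,126: deductible already satisfied, so patient's share is 30% × €5,126 = €1,537.80. Patient owes €1,537.80 (running OOP €6,954.20).
Claim 4 — €10,720: deductible already satisfied, so patient's share is 30% × €10,720 = €3,216. Adding that to €6,954.20 gives €10,170.20, past the €10,100 cap; patient pays only €10,100 − €6,954.20 = €3,145.80.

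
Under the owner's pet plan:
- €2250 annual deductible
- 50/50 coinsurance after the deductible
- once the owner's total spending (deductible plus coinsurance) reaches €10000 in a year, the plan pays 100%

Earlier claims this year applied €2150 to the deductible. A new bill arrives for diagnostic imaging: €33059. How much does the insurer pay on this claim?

€2150 of the €2250 deductible is already met, leaving €100.
After the €100 deductible portion, €33059 − €100 = €32959 is subject to coinsurance.
Owner's 50% share of €32959 is €16479.50.
Owner responsibility before any cap: €100 + €16479.50 = €16579.50.
Year-to-date out-of-pocket would reach €2150 + €16579.50 = €18729.50, above the €10000 maximum, so the owner pays only €10000 − €2150 = €7850.
The plan picks up €33059 − €7850 = €25209.

€25209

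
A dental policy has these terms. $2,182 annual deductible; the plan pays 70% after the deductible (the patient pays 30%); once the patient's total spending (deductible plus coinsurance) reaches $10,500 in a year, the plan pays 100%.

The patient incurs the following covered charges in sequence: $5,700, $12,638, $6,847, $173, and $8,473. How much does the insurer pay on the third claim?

$4,792.90

Bill 1, $5,700: $2,182 finishes the deductible; $3,518 goes to coinsurance; coinsurance $3,518 × 30% = $1,055.40. Cost to patient: $3,237.40. OOP to date $3,237.40. Insurer: $5,700 − $3,237.40 = $2,462.60.
Bill 2, $12,638: deductible already satisfied, so patient's share is 30% × $12,638 = $3,791.40. Cost to patient: $3,791.40. OOP to date $7,028.80. Insurer: $12,638 − $3,791.40 = $8,846.60.
Bill 3, $6,847: 30% coinsurance on $6,847 = $2,054.10. Patient owes $2,054.10 (running OOP $9,082.90). Insurer: $6,847 − $2,054.10 = $4,792.90.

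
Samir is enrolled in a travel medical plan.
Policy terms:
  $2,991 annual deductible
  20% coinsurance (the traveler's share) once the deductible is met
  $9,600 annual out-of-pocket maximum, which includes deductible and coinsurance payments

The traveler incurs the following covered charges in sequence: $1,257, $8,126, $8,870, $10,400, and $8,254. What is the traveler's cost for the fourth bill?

Claim 1 — $1,257: all of it applies to the deductible. Traveler pays $1,257; OOP now $1,257.
Claim 2 — $8,126: $1,734 finishes the deductible; $6,392 goes to coinsurance; traveler's 20% is $1,278.40. Traveler pays $3,012.40; OOP now $4,269.40.
Claim 3 — $8,870: 20% coinsurance on $8,870 = $1,774. Traveler pays $1,774; OOP now $6,043.40.
Claim 4 — $10,400: 20% coinsurance on $10,400 = $2,080. Traveler pays $2,080; OOP now $8,123.40.

$2,080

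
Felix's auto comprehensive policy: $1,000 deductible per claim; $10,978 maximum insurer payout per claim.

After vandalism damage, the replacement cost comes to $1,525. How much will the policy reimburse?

Subtract the deductible: $1,525 − $1,000 = $525.
$525 is within the $10,978 limit, so the insurer pays $525.

$525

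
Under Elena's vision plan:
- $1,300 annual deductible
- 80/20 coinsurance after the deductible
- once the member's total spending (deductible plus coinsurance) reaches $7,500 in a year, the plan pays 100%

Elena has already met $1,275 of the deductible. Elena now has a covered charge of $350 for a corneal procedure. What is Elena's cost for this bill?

$90

$1,275 of the $1,300 deductible is already met, leaving $25.
After the $25 deductible portion, $350 − $25 = $325 is subject to coinsurance.
Coinsurance: $325 × 20% = $65.
That puts the member's cost at $25 + $65 = $90 before any cap.
Total out-of-pocket so far would be $1,275 + $90 = $1,365, below the $7,500 cap — no reduction.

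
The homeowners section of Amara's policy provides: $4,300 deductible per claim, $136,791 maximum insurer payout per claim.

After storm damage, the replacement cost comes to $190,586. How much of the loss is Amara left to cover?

Less the $4,300 deductible: $190,586 − $4,300 = $186,286.
$186,286 exceeds the $136,791 limit, so the insurer pays the limit: $136,791.
Out of pocket: $190,586 − $136,791 = $53,795.

$53,795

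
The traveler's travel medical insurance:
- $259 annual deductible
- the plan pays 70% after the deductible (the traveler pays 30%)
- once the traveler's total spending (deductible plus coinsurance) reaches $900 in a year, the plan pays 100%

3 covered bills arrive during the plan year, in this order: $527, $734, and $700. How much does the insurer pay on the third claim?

$490

Claim 1 — $527: $259 finishes the deductible; $268 goes to coinsurance; 30% of $268 = $80.40. Traveler pays $339.40; OOP now $339.40. Plan pays $527 − $339.40 = $187.60.
Claim 2 — $734: 30% coinsurance on $734 = $220.20. Traveler owes $220.20 (running OOP $559.60). Insurer: $734 − $220.20 = $513.80.
Claim 3 — $700: deductible met; 30% of $700 = $210. Cost to traveler: $210. OOP to date $769.60. Plan pays $700 − $210 = $490.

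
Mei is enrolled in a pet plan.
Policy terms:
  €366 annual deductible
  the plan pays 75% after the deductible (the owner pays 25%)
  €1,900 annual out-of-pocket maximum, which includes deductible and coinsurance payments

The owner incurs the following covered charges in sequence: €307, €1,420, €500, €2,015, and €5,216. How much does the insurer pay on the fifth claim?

Claim 1 (€307): entire amount goes to the deductible. Owner owes €307 (running OOP €307). Plan pays €307 − €307 = €0.
Claim 2 (€1,420): €59 to deductible, leaving €1,361; 25% of €1,361 = €340.25. Owner owes €399.25 (running OOP €706.25). Plan pays €1,420 − €399.25 = €1,020.75.
Claim 3 (€500): deductible already satisfied, so owner's share is 25% × €500 = €125. Owner owes €125 (running OOP €831.25). Insurer: €500 − €125 = €375.
Claim 4 (€2,015): deductible already satisfied, so owner's share is 25% × €2,015 = €503.75. Owner pays €503.75; OOP now €1,335. Insurer: €2,015 − €503.75 = €1,511.25.
Claim 5 (€5,216): deductible met; 25% of €5,216 = €1,304. OOP would hit €2,639 > €1,900, so the cap limits the owner to €1,900 − €1,335 = €565. Plan pays €5,216 − €565 = €4,651.

€4,651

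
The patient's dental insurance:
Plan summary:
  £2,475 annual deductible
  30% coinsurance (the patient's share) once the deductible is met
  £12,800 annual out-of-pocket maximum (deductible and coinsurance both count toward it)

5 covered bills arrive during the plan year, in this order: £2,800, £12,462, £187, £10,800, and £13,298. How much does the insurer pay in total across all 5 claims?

£26,747

Claim 1 (£2,800): deductible takes £2,475, £325 remains; coinsurance £325 × 30% = £97.50. Patient pays £2,572.50; OOP now £2,572.50. Plan pays £2,800 − £2,572.50 = £227.50.
Claim 2 (£12,462): deductible already satisfied, so patient's share is 30% × £12,462 = £3,738.60. Patient pays £3,738.60; OOP now £6,311.10. Plan pays £12,462 − £3,738.60 = £8,723.40.
Claim 3 (£187): deductible met; 30% of £187 = £56.10. Patient owes £56.10 (running OOP £6,367.20). Plan pays £187 − £56.10 = £130.90.
Claim 4 (£10,800): deductible already satisfied, so patient's share is 30% × £10,800 = £3,240. Patient owes £3,240 (running OOP £9,607.20). Plan pays £10,800 − £3,240 = £7,560.
Claim 5 (£13,298): deductible already satisfied, so patient's share is 30% × £13,298 = £3,989.40. OOP would hit £13,596.60 > £12,800, so the cap limits the patient to £12,800 − £9,607.20 = £3,192.80. Plan pays £13,298 − £3,192.80 = £10,105.20.
Insurer total: £227.50 + £8,723.40 + £130.90 + £7,560 + £10,105.20 = £26,747.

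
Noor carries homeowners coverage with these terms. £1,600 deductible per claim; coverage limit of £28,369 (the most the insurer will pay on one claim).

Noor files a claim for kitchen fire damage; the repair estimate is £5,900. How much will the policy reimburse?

Subtract the deductible: £5,900 − £1,600 = £4,300.
£4,300 ≤ £28,369, so the limit doesn't bind; insurer pays £4,300.

£4,300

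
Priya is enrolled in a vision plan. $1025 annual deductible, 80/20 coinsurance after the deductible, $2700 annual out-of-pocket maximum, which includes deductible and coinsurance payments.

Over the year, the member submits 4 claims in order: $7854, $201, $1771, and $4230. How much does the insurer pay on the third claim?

$1502

#1 ($7854): deductible takes $1025, $6829 remains; member's 20% is $1365.80. Member pays $2390.80; OOP now $2390.80. Plan pays $7854 − $2390.80 = $5463.20.
#2 ($201): deductible already satisfied, so member's share is 20% × $201 = $40.20. Member owes $40.20 (running OOP $2431). Insurer: $201 − $40.20 = $160.80.
#3 ($1771): 20% coinsurance on $1771 = $354.20. Adding that to $2431 gives $2785.20, past the $2700 cap; member pays only $2700 − $2431 = $269. Insurer: $1771 − $269 = $1502.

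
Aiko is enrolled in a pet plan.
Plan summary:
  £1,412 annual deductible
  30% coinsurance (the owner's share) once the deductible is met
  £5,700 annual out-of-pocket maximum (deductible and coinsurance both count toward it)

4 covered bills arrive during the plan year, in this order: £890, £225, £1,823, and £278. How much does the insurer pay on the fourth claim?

Bill 1, £890: all of it applies to the deductible. Cost to owner: £890. OOP to date £890. Plan pays £890 − £890 = £0.
Bill 2, £225: all of it applies to the deductible. Owner owes £225 (running OOP £1,115). Insurer: £225 − £225 = £0.
Bill 3, £1,823: deductible takes £297, £1,526 remains; 30% of £1,526 = £457.80. Owner pays £754.80; OOP now £1,869.80. Plan pays £1,823 − £754.80 = £1,068.20.
Bill 4, £278: 30% coinsurance on £278 = £83.40. Owner pays £83.40; OOP now £1,953.20. Insurer: £278 − £83.40 = £194.60.

£194.60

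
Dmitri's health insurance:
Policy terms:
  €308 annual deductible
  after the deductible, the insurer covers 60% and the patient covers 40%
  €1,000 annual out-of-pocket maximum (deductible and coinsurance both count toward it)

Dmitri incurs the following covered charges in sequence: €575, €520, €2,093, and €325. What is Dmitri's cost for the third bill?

Claim 1 — €575: €308 finishes the deductible; €267 goes to coinsurance; coinsurance €267 × 40% = €106.80. Cost to patient: €414.80. OOP to date €414.80.
Claim 2 — €520: deductible already satisfied, so patient's share is 40% × €520 = €208. Cost to patient: €208. OOP to date €622.80.
Claim 3 — €2,093: deductible already satisfied, so patient's share is 40% × €2,093 = €837.20. Adding that to €622.80 gives €1,460, past the €1,000 cap; patient pays only €1,000 − €622.80 = €377.20.

€377.20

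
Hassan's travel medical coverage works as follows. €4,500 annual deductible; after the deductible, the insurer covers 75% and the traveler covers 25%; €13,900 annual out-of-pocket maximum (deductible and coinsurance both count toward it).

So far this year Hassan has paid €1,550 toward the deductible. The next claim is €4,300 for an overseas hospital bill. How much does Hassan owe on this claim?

€3,287.50

€1,550 of the €4,500 deductible is already met, leaving €2,950.
After the €2,950 deductible portion, €4,300 − €2,950 = €1,350 is subject to coinsurance.
25% of €1,350 = €337.50 falls to the traveler.
That puts the traveler's cost at €2,950 + €337.50 = €3,287.50 before any cap.
Year-to-date out-of-pocket becomes €1,550 + €3,287.50 = €4,837.50, still under the €13,900 maximum, so no cap applies.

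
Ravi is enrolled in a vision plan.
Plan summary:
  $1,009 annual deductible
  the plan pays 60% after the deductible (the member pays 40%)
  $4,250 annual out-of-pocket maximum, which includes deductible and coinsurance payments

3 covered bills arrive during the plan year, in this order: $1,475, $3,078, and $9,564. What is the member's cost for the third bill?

Claim 1 ($1,475): $1,009 to deductible, leaving $466; 40% of $466 = $186.40. Member pays $1,195.40; OOP now $1,195.40.
Claim 2 ($3,078): 40% coinsurance on $3,078 = $1,231.20. Cost to member: $1,231.20. OOP to date $2,426.60.
Claim 3 ($9,564): 40% coinsurance on $9,564 = $3,825.60. That would push OOP to $6,252.20, over the $4,250 cap, so member pays $4,250 − $2,426.60 = $1,823.40.

$1,823.40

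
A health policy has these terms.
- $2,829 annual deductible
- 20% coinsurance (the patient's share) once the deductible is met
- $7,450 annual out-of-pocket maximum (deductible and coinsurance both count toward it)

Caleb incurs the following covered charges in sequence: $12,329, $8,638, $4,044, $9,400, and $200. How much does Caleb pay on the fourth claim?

Claim 1 ($12,329): deductible takes $2,829, $9,500 remains; coinsurance $9,500 × 20% = $1,900. Patient owes $4,729 (running OOP $4,729).
Claim 2 ($8,638): deductible already satisfied, so patient's share is 20% × $8,638 = $1,727.60. Patient pays $1,727.60; OOP now $6,456.60.
Claim 3 ($4,044): deductible met; 20% of $4,044 = $808.80. Patient owes $808.80 (running OOP $7,265.40).
Claim 4 ($9,400): 20% coinsurance on $9,400 = $1,880. That would push OOP to $9,145.40, over the $7,450 cap, so patient pays $7,450 − $7,265.40 = $184.60.

$184.60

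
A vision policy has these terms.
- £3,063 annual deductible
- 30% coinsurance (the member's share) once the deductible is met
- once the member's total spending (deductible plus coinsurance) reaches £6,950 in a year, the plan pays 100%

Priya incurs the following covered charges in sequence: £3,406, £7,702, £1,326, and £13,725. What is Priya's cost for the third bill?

#1 (£3,406): £3,063 finishes the deductible; £343 goes to coinsurance; 30% of £343 = £102.90. Member owes £3,165.90 (running OOP £3,165.90).
#2 (£7,702): deductible met; 30% of £7,702 = £2,310.60. Member pays £2,310.60; OOP now £5,476.50.
#3 (£1,326): deductible already satisfied, so member's share is 30% × £1,326 = £397.80. Cost to member: £397.80. OOP to date £5,874.30.

£397.80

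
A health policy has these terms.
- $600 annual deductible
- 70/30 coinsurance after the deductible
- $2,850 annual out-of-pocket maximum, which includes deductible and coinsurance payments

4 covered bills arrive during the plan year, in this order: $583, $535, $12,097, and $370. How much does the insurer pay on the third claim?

#1 ($583): all of it applies to the deductible. Patient owes $583 (running OOP $583). Plan pays $583 − $583 = $0.
#2 ($535): deductible takes $17, $518 remains; 30% of $518 = $155.40. Cost to patient: $172.40. OOP to date $755.40. Insurer: $535 − $172.40 = $362.60.
#3 ($12,097): deductible met; 30% of $12,097 = $3,629.10. Adding that to $755.40 gives $4,384.50, past the $2,850 cap; patient pays only $2,850 − $755.40 = $2,094.60. Insurer: $12,097 − $2,094.60 = $10,002.40.

$10,002.40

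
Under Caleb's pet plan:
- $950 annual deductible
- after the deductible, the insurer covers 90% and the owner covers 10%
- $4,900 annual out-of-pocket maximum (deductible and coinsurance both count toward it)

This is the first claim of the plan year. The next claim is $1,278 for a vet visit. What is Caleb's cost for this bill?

$982.80

The full $950 deductible is still open; $950 of this bill applies to it.
That leaves $1,278 − $950 = $328 for coinsurance.
Owner's 10% share of $328 is $32.80.
Owner responsibility before any cap: $950 + $32.80 = $982.80.
Total out-of-pocket so far would be $0 + $982.80 = $982.80, below the $4,900 cap — no reduction.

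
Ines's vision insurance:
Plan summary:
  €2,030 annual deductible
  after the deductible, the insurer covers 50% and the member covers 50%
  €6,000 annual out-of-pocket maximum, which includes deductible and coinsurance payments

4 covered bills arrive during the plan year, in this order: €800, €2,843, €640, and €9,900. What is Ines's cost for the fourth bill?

Bill 1, €800: fully absorbed by the deductible. Member pays €800; OOP now €800.
Bill 2, €2,843: €1,230 finishes the deductible; €1,613 goes to coinsurance; coinsurance €1,613 × 50% = €806.50. Member owes €2,036.50 (running OOP €2,836.50).
Bill 3, €640: 50% coinsurance on €640 = €320. Member owes €320 (running OOP €3,156.50).
Bill 4, €9,900: deductible already satisfied, so member's share is 50% × €9,900 = €4,950. Adding that to €3,156.50 gives €8,106.50, past the €6,000 cap; member pays only €6,000 − €3,156.50 = €2,843.50.

€2,843.50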